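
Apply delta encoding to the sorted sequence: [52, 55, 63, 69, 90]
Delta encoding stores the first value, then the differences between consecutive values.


First value: 52
Deltas:
  55 - 52 = 3
  63 - 55 = 8
  69 - 63 = 6
  90 - 69 = 21


Delta encoded: [52, 3, 8, 6, 21]


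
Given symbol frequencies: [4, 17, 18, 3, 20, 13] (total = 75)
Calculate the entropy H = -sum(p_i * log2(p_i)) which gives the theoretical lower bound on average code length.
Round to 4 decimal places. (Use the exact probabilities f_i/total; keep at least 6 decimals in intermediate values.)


Per-symbol terms -p_i * log2(p_i) with p_i = f_i/75:
  p = 4/75 = 0.053333: log2(p) = -4.228819, -p*log2(p) = 0.225537
  p = 17/75 = 0.226667: log2(p) = -2.141356, -p*log2(p) = 0.485374
  p = 18/75 = 0.240000: log2(p) = -2.058894, -p*log2(p) = 0.494134
  p = 3/75 = 0.040000: log2(p) = -4.643856, -p*log2(p) = 0.185754
  p = 20/75 = 0.266667: log2(p) = -1.906891, -p*log2(p) = 0.508504
  p = 13/75 = 0.173333: log2(p) = -2.528379, -p*log2(p) = 0.438252
H = 0.225537 + 0.485374 + 0.494134 + 0.185754 + 0.508504 + 0.438252 = 2.337555

H = 2.3376 bits/symbol


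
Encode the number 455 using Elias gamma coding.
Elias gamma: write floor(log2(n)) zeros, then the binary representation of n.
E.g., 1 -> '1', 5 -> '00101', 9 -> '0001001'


num_bits = floor(log2(455)) + 1 = 9
leading_zeros = num_bits - 1 = 8
binary(455) = 111000111

Elias gamma(455) = '00000000' + '111000111' = 00000000111000111 (17 bits)


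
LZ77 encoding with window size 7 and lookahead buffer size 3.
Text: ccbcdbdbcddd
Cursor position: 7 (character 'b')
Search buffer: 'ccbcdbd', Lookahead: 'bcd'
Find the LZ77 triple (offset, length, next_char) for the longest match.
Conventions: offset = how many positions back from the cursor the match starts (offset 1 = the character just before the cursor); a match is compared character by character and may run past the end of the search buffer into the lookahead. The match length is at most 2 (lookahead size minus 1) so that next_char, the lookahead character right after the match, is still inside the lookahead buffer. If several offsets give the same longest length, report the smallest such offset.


Try each offset into the search buffer:
  offset=1 (pos 6, char 'd'): match length 0
  offset=2 (pos 5, char 'b'): match length 1
  offset=3 (pos 4, char 'd'): match length 0
  offset=4 (pos 3, char 'c'): match length 0
  offset=5 (pos 2, char 'b'): match length 2
  offset=6 (pos 1, char 'c'): match length 0
  offset=7 (pos 0, char 'c'): match length 0
Longest match has length 2 at offset 5.
next_char = character at position 7 + 2 = 9 -> 'd'

Best match: offset=5, length=2 (matching 'bc' starting at position 2)
LZ77 triple: (5, 2, 'd')


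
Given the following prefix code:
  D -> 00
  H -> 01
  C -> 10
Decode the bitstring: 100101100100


Decoding step by step:
Bits 10 -> C
Bits 01 -> H
Bits 01 -> H
Bits 10 -> C
Bits 01 -> H
Bits 00 -> D


Decoded message: CHHCHD


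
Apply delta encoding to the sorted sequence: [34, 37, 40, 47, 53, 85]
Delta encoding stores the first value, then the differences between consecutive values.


First value: 34
Deltas:
  37 - 34 = 3
  40 - 37 = 3
  47 - 40 = 7
  53 - 47 = 6
  85 - 53 = 32


Delta encoded: [34, 3, 3, 7, 6, 32]


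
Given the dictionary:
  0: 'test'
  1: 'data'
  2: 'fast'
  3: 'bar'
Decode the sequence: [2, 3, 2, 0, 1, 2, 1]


Look up each index in the dictionary:
  2 -> 'fast'
  3 -> 'bar'
  2 -> 'fast'
  0 -> 'test'
  1 -> 'data'
  2 -> 'fast'
  1 -> 'data'

Decoded: "fast bar fast test data fast data"


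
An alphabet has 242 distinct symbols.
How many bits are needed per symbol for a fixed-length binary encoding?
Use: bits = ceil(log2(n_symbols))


log2(242) = 7.9189
Bracket: 2^7 = 128 < 242 <= 2^8 = 256
So ceil(log2(242)) = 8

bits = ceil(log2(242)) = ceil(7.9189) = 8 bits


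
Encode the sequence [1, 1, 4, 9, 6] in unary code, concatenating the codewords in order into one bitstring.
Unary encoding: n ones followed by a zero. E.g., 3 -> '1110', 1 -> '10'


Encode each number as n ones followed by a terminating 0:
  1 -> 10 (2 bits)
  1 -> 10 (2 bits)
  4 -> 11110 (5 bits)
  9 -> 1111111110 (10 bits)
  6 -> 1111110 (7 bits)
Total length = 2 + 2 + 5 + 10 + 7 = 26 bits.

Unary([1, 1, 4, 9, 6]) = 10101111011111111101111110 (26 bits)


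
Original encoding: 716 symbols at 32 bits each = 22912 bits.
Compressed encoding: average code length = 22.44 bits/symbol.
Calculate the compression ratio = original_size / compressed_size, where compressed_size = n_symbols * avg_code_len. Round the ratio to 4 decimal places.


original_size = n_symbols * orig_bits = 716 * 32 = 22912 bits
compressed_size = n_symbols * avg_code_len = 716 * 22.44 = 16067.04 bits
ratio = original_size / compressed_size = 22912 / 16067.04 = 1.426

Compression ratio = 1.426


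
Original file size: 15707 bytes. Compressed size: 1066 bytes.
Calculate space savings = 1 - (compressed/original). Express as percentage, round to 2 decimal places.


ratio = compressed/original = 1066/15707 = 0.067868
savings = 1 - ratio = 1 - 0.067868 = 0.932132
as a percentage: 0.932132 * 100 = 93.21%

Space savings = 1 - 1066/15707 = 93.21%


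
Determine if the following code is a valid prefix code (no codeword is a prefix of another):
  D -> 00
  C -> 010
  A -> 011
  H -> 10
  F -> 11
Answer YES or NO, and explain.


Checking each pair (does one codeword prefix another?):
  D='00' vs C='010': no prefix
  D='00' vs A='011': no prefix
  D='00' vs H='10': no prefix
  D='00' vs F='11': no prefix
  C='010' vs D='00': no prefix
  C='010' vs A='011': no prefix
  C='010' vs H='10': no prefix
  C='010' vs F='11': no prefix
  A='011' vs D='00': no prefix
  A='011' vs C='010': no prefix
  A='011' vs H='10': no prefix
  A='011' vs F='11': no prefix
  H='10' vs D='00': no prefix
  H='10' vs C='010': no prefix
  H='10' vs A='011': no prefix
  H='10' vs F='11': no prefix
  F='11' vs D='00': no prefix
  F='11' vs C='010': no prefix
  F='11' vs A='011': no prefix
  F='11' vs H='10': no prefix
No violation found over all pairs.

YES -- this is a valid prefix code. No codeword is a prefix of any other codeword.


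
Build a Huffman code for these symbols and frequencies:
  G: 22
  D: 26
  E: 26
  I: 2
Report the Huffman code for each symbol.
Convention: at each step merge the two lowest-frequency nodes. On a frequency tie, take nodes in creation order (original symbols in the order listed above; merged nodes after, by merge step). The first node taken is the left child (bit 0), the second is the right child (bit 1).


Huffman tree construction:
Step 1: Merge I(2) + G(22) = 24
Step 2: Merge (I+G)(24) + D(26) = 50
Step 3: Merge E(26) + ((I+G)+D)(50) = 76
Read each symbol's code off the tree from the root (left child = 0, right child = 1).

Codes:
  G: 101 (length 3)
  D: 11 (length 2)
  E: 0 (length 1)
  I: 100 (length 3)
Average code length: 150/76 = 1.9737 bits/symbol


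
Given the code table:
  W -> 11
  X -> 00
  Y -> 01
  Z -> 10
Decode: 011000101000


Decoding:
01 -> Y
10 -> Z
00 -> X
10 -> Z
10 -> Z
00 -> X


Result: YZXZZX


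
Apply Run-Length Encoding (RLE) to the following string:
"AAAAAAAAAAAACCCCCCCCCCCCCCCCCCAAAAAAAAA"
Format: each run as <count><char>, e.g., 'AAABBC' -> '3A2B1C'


Scanning runs left to right:
  i=0: run of 'A' x 12 -> '12A'
  i=12: run of 'C' x 18 -> '18C'
  i=30: run of 'A' x 9 -> '9A'

RLE = 12A18C9A


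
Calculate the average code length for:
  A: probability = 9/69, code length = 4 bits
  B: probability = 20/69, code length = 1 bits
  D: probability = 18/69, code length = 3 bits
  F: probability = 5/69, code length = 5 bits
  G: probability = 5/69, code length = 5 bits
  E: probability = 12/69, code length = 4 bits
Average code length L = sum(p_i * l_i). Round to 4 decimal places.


Weighted contributions p_i * l_i:
  A: (9/69) * 4 = 36/69
  B: (20/69) * 1 = 20/69
  D: (18/69) * 3 = 54/69
  F: (5/69) * 5 = 25/69
  G: (5/69) * 5 = 25/69
  E: (12/69) * 4 = 48/69
Sum = (36 + 20 + 54 + 25 + 25 + 48)/69 = 208/69

L = 208/69 = 3.0145 bits/symbol


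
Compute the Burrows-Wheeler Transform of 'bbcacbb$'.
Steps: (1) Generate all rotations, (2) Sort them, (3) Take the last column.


Rotations (sorted):
  0: $bbcacbb -> last char: b
  1: acbb$bbc -> last char: c
  2: b$bbcacb -> last char: b
  3: bb$bbcac -> last char: c
  4: bbcacbb$ -> last char: $
  5: bcacbb$b -> last char: b
  6: cacbb$bb -> last char: b
  7: cbb$bbca -> last char: a


BWT = bcbc$bba


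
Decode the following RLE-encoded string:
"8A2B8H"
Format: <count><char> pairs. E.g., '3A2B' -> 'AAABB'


Expanding each <count><char> pair:
  8A -> 'AAAAAAAA'
  2B -> 'BB'
  8H -> 'HHHHHHHH'

Decoded = AAAAAAAABBHHHHHHHH


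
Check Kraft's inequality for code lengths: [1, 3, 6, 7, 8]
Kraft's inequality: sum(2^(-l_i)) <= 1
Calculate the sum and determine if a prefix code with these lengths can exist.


Sum = 2^(-1) + 2^(-3) + 2^(-6) + 2^(-7) + 2^(-8)
    = 0.5 + 0.125 + 0.015625 + 0.0078125 + 0.00390625
    = 167/256 = 0.65234375
Since 0.65234375 <= 1, Kraft's inequality IS satisfied.
A prefix code with these lengths CAN exist.

Kraft sum = 0.65234375. Satisfied.


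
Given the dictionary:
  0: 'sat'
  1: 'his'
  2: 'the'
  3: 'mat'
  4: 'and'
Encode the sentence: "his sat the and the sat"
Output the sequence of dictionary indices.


Look up each word in the dictionary:
  'his' -> 1
  'sat' -> 0
  'the' -> 2
  'and' -> 4
  'the' -> 2
  'sat' -> 0

Encoded: [1, 0, 2, 4, 2, 0]


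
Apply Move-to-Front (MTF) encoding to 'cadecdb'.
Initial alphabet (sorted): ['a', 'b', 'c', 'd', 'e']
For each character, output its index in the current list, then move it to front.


MTF encoding:
'c': index 2 in ['a', 'b', 'c', 'd', 'e'] -> ['c', 'a', 'b', 'd', 'e']
'a': index 1 in ['c', 'a', 'b', 'd', 'e'] -> ['a', 'c', 'b', 'd', 'e']
'd': index 3 in ['a', 'c', 'b', 'd', 'e'] -> ['d', 'a', 'c', 'b', 'e']
'e': index 4 in ['d', 'a', 'c', 'b', 'e'] -> ['e', 'd', 'a', 'c', 'b']
'c': index 3 in ['e', 'd', 'a', 'c', 'b'] -> ['c', 'e', 'd', 'a', 'b']
'd': index 2 in ['c', 'e', 'd', 'a', 'b'] -> ['d', 'c', 'e', 'a', 'b']
'b': index 4 in ['d', 'c', 'e', 'a', 'b'] -> ['b', 'd', 'c', 'e', 'a']


Output: [2, 1, 3, 4, 3, 2, 4]


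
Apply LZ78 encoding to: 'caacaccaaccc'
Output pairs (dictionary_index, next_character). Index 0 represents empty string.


LZ78 encoding steps:
Dictionary: {0: ''}
Step 1: w='' (idx 0), next='c' -> output (0, 'c'), add 'c' as idx 1
Step 2: w='' (idx 0), next='a' -> output (0, 'a'), add 'a' as idx 2
Step 3: w='a' (idx 2), next='c' -> output (2, 'c'), add 'ac' as idx 3
Step 4: w='ac' (idx 3), next='c' -> output (3, 'c'), add 'acc' as idx 4
Step 5: w='a' (idx 2), next='a' -> output (2, 'a'), add 'aa' as idx 5
Step 6: w='c' (idx 1), next='c' -> output (1, 'c'), add 'cc' as idx 6
Step 7: w='c' (idx 1), end of input -> output (1, '')


Encoded: [(0, 'c'), (0, 'a'), (2, 'c'), (3, 'c'), (2, 'a'), (1, 'c'), (1, '')]


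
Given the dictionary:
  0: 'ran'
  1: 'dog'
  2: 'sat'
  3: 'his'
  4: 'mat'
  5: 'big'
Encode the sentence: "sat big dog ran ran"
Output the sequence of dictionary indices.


Look up each word in the dictionary:
  'sat' -> 2
  'big' -> 5
  'dog' -> 1
  'ran' -> 0
  'ran' -> 0

Encoded: [2, 5, 1, 0, 0]


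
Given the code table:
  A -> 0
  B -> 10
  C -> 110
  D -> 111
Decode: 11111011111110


Decoding:
111 -> D
110 -> C
111 -> D
111 -> D
10 -> B


Result: DCDDB


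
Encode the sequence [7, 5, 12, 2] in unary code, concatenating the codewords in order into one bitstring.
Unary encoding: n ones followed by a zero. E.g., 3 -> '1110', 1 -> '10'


Encode each number as n ones followed by a terminating 0:
  7 -> 11111110 (8 bits)
  5 -> 111110 (6 bits)
  12 -> 1111111111110 (13 bits)
  2 -> 110 (3 bits)
Total length = 8 + 6 + 13 + 3 = 30 bits.

Unary([7, 5, 12, 2]) = 111111101111101111111111110110 (30 bits)


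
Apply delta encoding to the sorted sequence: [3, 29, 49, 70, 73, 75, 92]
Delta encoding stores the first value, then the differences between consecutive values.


First value: 3
Deltas:
  29 - 3 = 26
  49 - 29 = 20
  70 - 49 = 21
  73 - 70 = 3
  75 - 73 = 2
  92 - 75 = 17


Delta encoded: [3, 26, 20, 21, 3, 2, 17]


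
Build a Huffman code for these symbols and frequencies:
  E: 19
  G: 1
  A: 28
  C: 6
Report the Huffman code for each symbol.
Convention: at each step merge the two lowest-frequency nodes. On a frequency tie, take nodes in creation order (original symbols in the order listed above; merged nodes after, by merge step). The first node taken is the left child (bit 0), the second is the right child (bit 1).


Huffman tree construction:
Step 1: Merge G(1) + C(6) = 7
Step 2: Merge (G+C)(7) + E(19) = 26
Step 3: Merge ((G+C)+E)(26) + A(28) = 54
Read each symbol's code off the tree from the root (left child = 0, right child = 1).

Codes:
  E: 01 (length 2)
  G: 000 (length 3)
  A: 1 (length 1)
  C: 001 (length 3)
Average code length: 87/54 = 1.6111 bits/symbol


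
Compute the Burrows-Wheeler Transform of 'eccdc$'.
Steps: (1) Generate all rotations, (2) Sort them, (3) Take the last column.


Rotations (sorted):
  0: $eccdc -> last char: c
  1: c$eccd -> last char: d
  2: ccdc$e -> last char: e
  3: cdc$ec -> last char: c
  4: dc$ecc -> last char: c
  5: eccdc$ -> last char: $


BWT = cdecc$


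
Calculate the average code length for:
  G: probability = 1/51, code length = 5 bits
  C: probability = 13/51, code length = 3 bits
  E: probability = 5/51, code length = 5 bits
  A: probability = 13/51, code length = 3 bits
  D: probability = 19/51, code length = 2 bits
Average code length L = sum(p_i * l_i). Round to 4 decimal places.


Weighted contributions p_i * l_i:
  G: (1/51) * 5 = 5/51
  C: (13/51) * 3 = 39/51
  E: (5/51) * 5 = 25/51
  A: (13/51) * 3 = 39/51
  D: (19/51) * 2 = 38/51
Sum = (5 + 39 + 25 + 39 + 38)/51 = 146/51

L = 146/51 = 2.8627 bits/symbol


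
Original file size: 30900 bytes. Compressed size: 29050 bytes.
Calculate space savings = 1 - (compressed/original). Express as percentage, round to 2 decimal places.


ratio = compressed/original = 29050/30900 = 0.940129
savings = 1 - ratio = 1 - 0.940129 = 0.059871
as a percentage: 0.059871 * 100 = 5.99%

Space savings = 1 - 29050/30900 = 5.99%


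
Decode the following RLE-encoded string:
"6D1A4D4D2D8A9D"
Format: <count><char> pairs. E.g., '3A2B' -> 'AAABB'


Expanding each <count><char> pair:
  6D -> 'DDDDDD'
  1A -> 'A'
  4D -> 'DDDD'
  4D -> 'DDDD'
  2D -> 'DD'
  8A -> 'AAAAAAAA'
  9D -> 'DDDDDDDDD'

Decoded = DDDDDDADDDDDDDDDDAAAAAAAADDDDDDDDD


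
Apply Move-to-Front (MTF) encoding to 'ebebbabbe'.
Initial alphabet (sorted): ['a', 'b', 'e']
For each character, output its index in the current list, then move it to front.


MTF encoding:
'e': index 2 in ['a', 'b', 'e'] -> ['e', 'a', 'b']
'b': index 2 in ['e', 'a', 'b'] -> ['b', 'e', 'a']
'e': index 1 in ['b', 'e', 'a'] -> ['e', 'b', 'a']
'b': index 1 in ['e', 'b', 'a'] -> ['b', 'e', 'a']
'b': index 0 in ['b', 'e', 'a'] -> ['b', 'e', 'a']
'a': index 2 in ['b', 'e', 'a'] -> ['a', 'b', 'e']
'b': index 1 in ['a', 'b', 'e'] -> ['b', 'a', 'e']
'b': index 0 in ['b', 'a', 'e'] -> ['b', 'a', 'e']
'e': index 2 in ['b', 'a', 'e'] -> ['e', 'b', 'a']


Output: [2, 2, 1, 1, 0, 2, 1, 0, 2]


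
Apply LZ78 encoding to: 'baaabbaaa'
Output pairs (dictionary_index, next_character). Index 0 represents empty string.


LZ78 encoding steps:
Dictionary: {0: ''}
Step 1: w='' (idx 0), next='b' -> output (0, 'b'), add 'b' as idx 1
Step 2: w='' (idx 0), next='a' -> output (0, 'a'), add 'a' as idx 2
Step 3: w='a' (idx 2), next='a' -> output (2, 'a'), add 'aa' as idx 3
Step 4: w='b' (idx 1), next='b' -> output (1, 'b'), add 'bb' as idx 4
Step 5: w='aa' (idx 3), next='a' -> output (3, 'a'), add 'aaa' as idx 5


Encoded: [(0, 'b'), (0, 'a'), (2, 'a'), (1, 'b'), (3, 'a')]


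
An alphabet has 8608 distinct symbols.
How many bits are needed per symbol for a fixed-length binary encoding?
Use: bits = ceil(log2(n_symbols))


log2(8608) = 13.0715
Bracket: 2^13 = 8192 < 8608 <= 2^14 = 16384
So ceil(log2(8608)) = 14

bits = ceil(log2(8608)) = ceil(13.0715) = 14 bits


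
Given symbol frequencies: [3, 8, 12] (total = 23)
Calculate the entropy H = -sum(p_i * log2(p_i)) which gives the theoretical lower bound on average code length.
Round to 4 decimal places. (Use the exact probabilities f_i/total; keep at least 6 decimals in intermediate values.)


Per-symbol terms -p_i * log2(p_i) with p_i = f_i/23:
  p = 3/23 = 0.130435: log2(p) = -2.938599, -p*log2(p) = 0.383296
  p = 8/23 = 0.347826: log2(p) = -1.523562, -p*log2(p) = 0.529935
  p = 12/23 = 0.521739: log2(p) = -0.938599, -p*log2(p) = 0.489704
H = 0.383296 + 0.529935 + 0.489704 = 1.402935

H = 1.4029 bits/symbol


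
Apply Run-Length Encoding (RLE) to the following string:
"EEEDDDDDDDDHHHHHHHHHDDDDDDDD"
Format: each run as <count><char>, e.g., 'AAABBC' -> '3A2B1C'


Scanning runs left to right:
  i=0: run of 'E' x 3 -> '3E'
  i=3: run of 'D' x 8 -> '8D'
  i=11: run of 'H' x 9 -> '9H'
  i=20: run of 'D' x 8 -> '8D'

RLE = 3E8D9H8D


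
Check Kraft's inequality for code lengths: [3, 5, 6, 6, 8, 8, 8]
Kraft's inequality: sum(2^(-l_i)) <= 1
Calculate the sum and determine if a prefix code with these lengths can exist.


Sum = 2^(-3) + 2^(-5) + 2^(-6) + 2^(-6) + 2^(-8) + 2^(-8) + 2^(-8)
    = 0.125 + 0.03125 + 0.015625 + 0.015625 + 0.00390625 + 0.00390625 + 0.00390625
    = 51/256 = 0.19921875
Since 0.19921875 <= 1, Kraft's inequality IS satisfied.
A prefix code with these lengths CAN exist.

Kraft sum = 0.19921875. Satisfied.


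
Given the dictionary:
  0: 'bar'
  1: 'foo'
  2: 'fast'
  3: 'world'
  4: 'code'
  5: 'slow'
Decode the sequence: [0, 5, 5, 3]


Look up each index in the dictionary:
  0 -> 'bar'
  5 -> 'slow'
  5 -> 'slow'
  3 -> 'world'

Decoded: "bar slow slow world"


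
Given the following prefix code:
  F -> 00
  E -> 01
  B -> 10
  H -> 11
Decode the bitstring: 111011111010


Decoding step by step:
Bits 11 -> H
Bits 10 -> B
Bits 11 -> H
Bits 11 -> H
Bits 10 -> B
Bits 10 -> B


Decoded message: HBHHBB


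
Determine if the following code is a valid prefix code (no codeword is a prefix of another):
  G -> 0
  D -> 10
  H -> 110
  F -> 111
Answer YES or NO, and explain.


Checking each pair (does one codeword prefix another?):
  G='0' vs D='10': no prefix
  G='0' vs H='110': no prefix
  G='0' vs F='111': no prefix
  D='10' vs G='0': no prefix
  D='10' vs H='110': no prefix
  D='10' vs F='111': no prefix
  H='110' vs G='0': no prefix
  H='110' vs D='10': no prefix
  H='110' vs F='111': no prefix
  F='111' vs G='0': no prefix
  F='111' vs D='10': no prefix
  F='111' vs H='110': no prefix
No violation found over all pairs.

YES -- this is a valid prefix code. No codeword is a prefix of any other codeword.


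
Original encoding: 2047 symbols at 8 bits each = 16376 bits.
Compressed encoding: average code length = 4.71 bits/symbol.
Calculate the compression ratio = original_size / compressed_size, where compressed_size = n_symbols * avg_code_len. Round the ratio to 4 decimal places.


original_size = n_symbols * orig_bits = 2047 * 8 = 16376 bits
compressed_size = n_symbols * avg_code_len = 2047 * 4.71 = 9641.37 bits
ratio = original_size / compressed_size = 16376 / 9641.37 = 1.6985

Compression ratio = 1.6985


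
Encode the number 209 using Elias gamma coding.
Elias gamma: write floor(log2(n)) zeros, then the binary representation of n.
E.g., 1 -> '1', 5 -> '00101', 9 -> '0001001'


num_bits = floor(log2(209)) + 1 = 8
leading_zeros = num_bits - 1 = 7
binary(209) = 11010001

Elias gamma(209) = '0000000' + '11010001' = 000000011010001 (15 bits)


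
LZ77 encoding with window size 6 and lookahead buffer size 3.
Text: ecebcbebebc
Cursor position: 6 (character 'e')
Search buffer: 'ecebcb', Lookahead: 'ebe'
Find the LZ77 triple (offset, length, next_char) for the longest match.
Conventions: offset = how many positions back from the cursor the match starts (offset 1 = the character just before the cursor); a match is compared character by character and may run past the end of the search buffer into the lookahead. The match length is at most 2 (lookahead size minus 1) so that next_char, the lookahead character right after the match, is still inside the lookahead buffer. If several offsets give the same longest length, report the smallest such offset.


Try each offset into the search buffer:
  offset=1 (pos 5, char 'b'): match length 0
  offset=2 (pos 4, char 'c'): match length 0
  offset=3 (pos 3, char 'b'): match length 0
  offset=4 (pos 2, char 'e'): match length 2
  offset=5 (pos 1, char 'c'): match length 0
  offset=6 (pos 0, char 'e'): match length 1
Longest match has length 2 at offset 4.
next_char = character at position 6 + 2 = 8 -> 'e'

Best match: offset=4, length=2 (matching 'eb' starting at position 2)
LZ77 triple: (4, 2, 'e')


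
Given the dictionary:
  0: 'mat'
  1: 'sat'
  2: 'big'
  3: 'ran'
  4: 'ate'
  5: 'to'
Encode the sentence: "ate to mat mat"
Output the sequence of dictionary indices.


Look up each word in the dictionary:
  'ate' -> 4
  'to' -> 5
  'mat' -> 0
  'mat' -> 0

Encoded: [4, 5, 0, 0]


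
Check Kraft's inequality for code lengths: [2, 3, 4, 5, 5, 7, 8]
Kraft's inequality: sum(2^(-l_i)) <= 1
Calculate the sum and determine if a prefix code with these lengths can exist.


Sum = 2^(-2) + 2^(-3) + 2^(-4) + 2^(-5) + 2^(-5) + 2^(-7) + 2^(-8)
    = 0.25 + 0.125 + 0.0625 + 0.03125 + 0.03125 + 0.0078125 + 0.00390625
    = 131/256 = 0.51171875
Since 0.51171875 <= 1, Kraft's inequality IS satisfied.
A prefix code with these lengths CAN exist.

Kraft sum = 0.51171875. Satisfied.


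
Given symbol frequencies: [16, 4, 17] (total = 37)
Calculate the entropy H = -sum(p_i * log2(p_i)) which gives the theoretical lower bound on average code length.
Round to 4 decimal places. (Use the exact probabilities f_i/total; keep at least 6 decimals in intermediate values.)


Per-symbol terms -p_i * log2(p_i) with p_i = f_i/37:
  p = 16/37 = 0.432432: log2(p) = -1.209453, -p*log2(p) = 0.523007
  p = 4/37 = 0.108108: log2(p) = -3.209453, -p*log2(p) = 0.346968
  p = 17/37 = 0.459459: log2(p) = -1.121991, -p*log2(p) = 0.515509
H = 0.523007 + 0.346968 + 0.515509 = 1.385484

H = 1.3855 bits/symbol


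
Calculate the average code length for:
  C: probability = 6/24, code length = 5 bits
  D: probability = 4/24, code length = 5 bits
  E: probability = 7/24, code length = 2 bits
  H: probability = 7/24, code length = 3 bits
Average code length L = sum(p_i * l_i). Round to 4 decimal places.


Weighted contributions p_i * l_i:
  C: (6/24) * 5 = 30/24
  D: (4/24) * 5 = 20/24
  E: (7/24) * 2 = 14/24
  H: (7/24) * 3 = 21/24
Sum = (30 + 20 + 14 + 21)/24 = 85/24

L = 85/24 = 3.5417 bits/symbol


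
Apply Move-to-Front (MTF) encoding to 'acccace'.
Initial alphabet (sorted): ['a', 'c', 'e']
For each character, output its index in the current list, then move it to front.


MTF encoding:
'a': index 0 in ['a', 'c', 'e'] -> ['a', 'c', 'e']
'c': index 1 in ['a', 'c', 'e'] -> ['c', 'a', 'e']
'c': index 0 in ['c', 'a', 'e'] -> ['c', 'a', 'e']
'c': index 0 in ['c', 'a', 'e'] -> ['c', 'a', 'e']
'a': index 1 in ['c', 'a', 'e'] -> ['a', 'c', 'e']
'c': index 1 in ['a', 'c', 'e'] -> ['c', 'a', 'e']
'e': index 2 in ['c', 'a', 'e'] -> ['e', 'c', 'a']


Output: [0, 1, 0, 0, 1, 1, 2]


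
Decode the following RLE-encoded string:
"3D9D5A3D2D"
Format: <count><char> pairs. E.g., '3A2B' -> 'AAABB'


Expanding each <count><char> pair:
  3D -> 'DDD'
  9D -> 'DDDDDDDDD'
  5A -> 'AAAAA'
  3D -> 'DDD'
  2D -> 'DD'

Decoded = DDDDDDDDDDDDAAAAADDDDD


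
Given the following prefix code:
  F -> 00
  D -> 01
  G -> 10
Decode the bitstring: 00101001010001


Decoding step by step:
Bits 00 -> F
Bits 10 -> G
Bits 10 -> G
Bits 01 -> D
Bits 01 -> D
Bits 00 -> F
Bits 01 -> D


Decoded message: FGGDDFD


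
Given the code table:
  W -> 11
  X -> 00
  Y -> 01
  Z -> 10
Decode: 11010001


Decoding:
11 -> W
01 -> Y
00 -> X
01 -> Y


Result: WYXY


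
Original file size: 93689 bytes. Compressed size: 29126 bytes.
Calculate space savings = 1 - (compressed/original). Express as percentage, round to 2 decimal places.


ratio = compressed/original = 29126/93689 = 0.31088
savings = 1 - ratio = 1 - 0.31088 = 0.68912
as a percentage: 0.68912 * 100 = 68.91%

Space savings = 1 - 29126/93689 = 68.91%


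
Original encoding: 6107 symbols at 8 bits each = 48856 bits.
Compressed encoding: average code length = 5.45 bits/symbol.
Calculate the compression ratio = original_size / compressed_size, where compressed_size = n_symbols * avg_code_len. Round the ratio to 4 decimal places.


original_size = n_symbols * orig_bits = 6107 * 8 = 48856 bits
compressed_size = n_symbols * avg_code_len = 6107 * 5.45 = 33283.15 bits
ratio = original_size / compressed_size = 48856 / 33283.15 = 1.4679

Compression ratio = 1.4679


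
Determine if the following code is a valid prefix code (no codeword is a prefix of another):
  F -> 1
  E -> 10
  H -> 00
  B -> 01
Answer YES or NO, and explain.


Checking each pair (does one codeword prefix another?):
  F='1' vs E='10': prefix -- VIOLATION

NO -- this is NOT a valid prefix code. F (1) is a prefix of E (10).


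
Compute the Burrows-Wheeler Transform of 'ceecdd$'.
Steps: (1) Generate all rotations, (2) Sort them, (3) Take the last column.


Rotations (sorted):
  0: $ceecdd -> last char: d
  1: cdd$cee -> last char: e
  2: ceecdd$ -> last char: $
  3: d$ceecd -> last char: d
  4: dd$ceec -> last char: c
  5: ecdd$ce -> last char: e
  6: eecdd$c -> last char: c


BWT = de$dcec


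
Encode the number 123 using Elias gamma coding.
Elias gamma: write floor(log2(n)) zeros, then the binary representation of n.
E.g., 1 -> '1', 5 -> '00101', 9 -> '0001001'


num_bits = floor(log2(123)) + 1 = 7
leading_zeros = num_bits - 1 = 6
binary(123) = 1111011

Elias gamma(123) = '000000' + '1111011' = 0000001111011 (13 bits)


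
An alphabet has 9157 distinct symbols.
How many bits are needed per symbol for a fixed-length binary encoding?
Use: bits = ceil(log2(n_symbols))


log2(9157) = 13.1607
Bracket: 2^13 = 8192 < 9157 <= 2^14 = 16384
So ceil(log2(9157)) = 14

bits = ceil(log2(9157)) = ceil(13.1607) = 14 bits


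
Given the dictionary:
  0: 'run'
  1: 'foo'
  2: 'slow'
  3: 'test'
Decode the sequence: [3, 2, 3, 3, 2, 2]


Look up each index in the dictionary:
  3 -> 'test'
  2 -> 'slow'
  3 -> 'test'
  3 -> 'test'
  2 -> 'slow'
  2 -> 'slow'

Decoded: "test slow test test slow slow"


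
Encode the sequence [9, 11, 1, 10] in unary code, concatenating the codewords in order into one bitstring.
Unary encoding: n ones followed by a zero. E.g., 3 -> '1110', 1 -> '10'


Encode each number as n ones followed by a terminating 0:
  9 -> 1111111110 (10 bits)
  11 -> 111111111110 (12 bits)
  1 -> 10 (2 bits)
  10 -> 11111111110 (11 bits)
Total length = 10 + 12 + 2 + 11 = 35 bits.

Unary([9, 11, 1, 10]) = 11111111101111111111101011111111110 (35 bits)


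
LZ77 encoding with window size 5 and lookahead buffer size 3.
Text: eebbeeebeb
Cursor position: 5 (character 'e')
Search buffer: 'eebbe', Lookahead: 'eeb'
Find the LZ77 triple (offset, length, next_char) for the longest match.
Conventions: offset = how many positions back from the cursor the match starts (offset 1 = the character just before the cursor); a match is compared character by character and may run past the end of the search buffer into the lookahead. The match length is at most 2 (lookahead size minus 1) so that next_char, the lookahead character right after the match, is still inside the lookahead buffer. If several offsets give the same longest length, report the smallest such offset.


Try each offset into the search buffer:
  offset=1 (pos 4, char 'e'): match length 2
  offset=2 (pos 3, char 'b'): match length 0
  offset=3 (pos 2, char 'b'): match length 0
  offset=4 (pos 1, char 'e'): match length 1
  offset=5 (pos 0, char 'e'): match length 2
Longest match has length 2, found at offsets 1, 5; take the smallest, offset 1.
next_char = character at position 5 + 2 = 7 -> 'b'

Best match: offset=1, length=2 (matching 'ee' starting at position 4)
LZ77 triple: (1, 2, 'b')


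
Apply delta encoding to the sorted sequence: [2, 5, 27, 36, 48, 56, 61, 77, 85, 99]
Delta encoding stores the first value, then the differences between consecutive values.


First value: 2
Deltas:
  5 - 2 = 3
  27 - 5 = 22
  36 - 27 = 9
  48 - 36 = 12
  56 - 48 = 8
  61 - 56 = 5
  77 - 61 = 16
  85 - 77 = 8
  99 - 85 = 14


Delta encoded: [2, 3, 22, 9, 12, 8, 5, 16, 8, 14]


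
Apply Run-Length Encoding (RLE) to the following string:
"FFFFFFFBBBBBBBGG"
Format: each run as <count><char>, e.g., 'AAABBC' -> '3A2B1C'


Scanning runs left to right:
  i=0: run of 'F' x 7 -> '7F'
  i=7: run of 'B' x 7 -> '7B'
  i=14: run of 'G' x 2 -> '2G'

RLE = 7F7B2G


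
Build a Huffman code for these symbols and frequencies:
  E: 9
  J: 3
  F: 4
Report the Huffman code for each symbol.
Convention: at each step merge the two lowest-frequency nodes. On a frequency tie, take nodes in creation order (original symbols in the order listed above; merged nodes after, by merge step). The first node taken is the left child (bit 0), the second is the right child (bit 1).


Huffman tree construction:
Step 1: Merge J(3) + F(4) = 7
Step 2: Merge (J+F)(7) + E(9) = 16
Read each symbol's code off the tree from the root (left child = 0, right child = 1).

Codes:
  E: 1 (length 1)
  J: 00 (length 2)
  F: 01 (length 2)
Average code length: 23/16 = 1.4375 bits/symbol


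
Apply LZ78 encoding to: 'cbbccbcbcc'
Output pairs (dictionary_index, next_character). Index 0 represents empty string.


LZ78 encoding steps:
Dictionary: {0: ''}
Step 1: w='' (idx 0), next='c' -> output (0, 'c'), add 'c' as idx 1
Step 2: w='' (idx 0), next='b' -> output (0, 'b'), add 'b' as idx 2
Step 3: w='b' (idx 2), next='c' -> output (2, 'c'), add 'bc' as idx 3
Step 4: w='c' (idx 1), next='b' -> output (1, 'b'), add 'cb' as idx 4
Step 5: w='cb' (idx 4), next='c' -> output (4, 'c'), add 'cbc' as idx 5
Step 6: w='c' (idx 1), end of input -> output (1, '')


Encoded: [(0, 'c'), (0, 'b'), (2, 'c'), (1, 'b'), (4, 'c'), (1, '')]


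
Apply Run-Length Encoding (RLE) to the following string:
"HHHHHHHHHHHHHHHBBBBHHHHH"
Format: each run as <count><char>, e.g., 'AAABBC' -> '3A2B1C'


Scanning runs left to right:
  i=0: run of 'H' x 15 -> '15H'
  i=15: run of 'B' x 4 -> '4B'
  i=19: run of 'H' x 5 -> '5H'

RLE = 15H4B5H


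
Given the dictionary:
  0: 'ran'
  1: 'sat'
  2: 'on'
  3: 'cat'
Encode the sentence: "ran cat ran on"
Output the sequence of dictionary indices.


Look up each word in the dictionary:
  'ran' -> 0
  'cat' -> 3
  'ran' -> 0
  'on' -> 2

Encoded: [0, 3, 0, 2]


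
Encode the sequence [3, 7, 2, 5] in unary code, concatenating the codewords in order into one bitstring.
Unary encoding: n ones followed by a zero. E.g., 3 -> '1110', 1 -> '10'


Encode each number as n ones followed by a terminating 0:
  3 -> 1110 (4 bits)
  7 -> 11111110 (8 bits)
  2 -> 110 (3 bits)
  5 -> 111110 (6 bits)
Total length = 4 + 8 + 3 + 6 = 21 bits.

Unary([3, 7, 2, 5]) = 111011111110110111110 (21 bits)


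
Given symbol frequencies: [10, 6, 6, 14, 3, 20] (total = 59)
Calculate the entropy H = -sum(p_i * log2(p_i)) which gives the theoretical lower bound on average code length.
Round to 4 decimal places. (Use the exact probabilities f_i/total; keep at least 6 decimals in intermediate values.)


Per-symbol terms -p_i * log2(p_i) with p_i = f_i/59:
  p = 10/59 = 0.169492: log2(p) = -2.560715, -p*log2(p) = 0.434019
  p = 6/59 = 0.101695: log2(p) = -3.297681, -p*log2(p) = 0.335357
  p = 6/59 = 0.101695: log2(p) = -3.297681, -p*log2(p) = 0.335357
  p = 14/59 = 0.237288: log2(p) = -2.075288, -p*log2(p) = 0.492441
  p = 3/59 = 0.050847: log2(p) = -4.297681, -p*log2(p) = 0.218526
  p = 20/59 = 0.338983: log2(p) = -1.560715, -p*log2(p) = 0.529056
H = 0.434019 + 0.335357 + 0.335357 + 0.492441 + 0.218526 + 0.529056 = 2.344756

H = 2.3448 bits/symbol


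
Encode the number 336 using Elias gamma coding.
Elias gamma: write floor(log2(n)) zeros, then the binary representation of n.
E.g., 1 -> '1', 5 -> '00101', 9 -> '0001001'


num_bits = floor(log2(336)) + 1 = 9
leading_zeros = num_bits - 1 = 8
binary(336) = 101010000

Elias gamma(336) = '00000000' + '101010000' = 00000000101010000 (17 bits)


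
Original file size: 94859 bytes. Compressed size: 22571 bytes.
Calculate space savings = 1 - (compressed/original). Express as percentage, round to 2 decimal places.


ratio = compressed/original = 22571/94859 = 0.237943
savings = 1 - ratio = 1 - 0.237943 = 0.762057
as a percentage: 0.762057 * 100 = 76.21%

Space savings = 1 - 22571/94859 = 76.21%


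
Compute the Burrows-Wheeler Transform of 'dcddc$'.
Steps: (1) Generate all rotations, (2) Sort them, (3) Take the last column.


Rotations (sorted):
  0: $dcddc -> last char: c
  1: c$dcdd -> last char: d
  2: cddc$d -> last char: d
  3: dc$dcd -> last char: d
  4: dcddc$ -> last char: $
  5: ddc$dc -> last char: c


BWT = cddd$c


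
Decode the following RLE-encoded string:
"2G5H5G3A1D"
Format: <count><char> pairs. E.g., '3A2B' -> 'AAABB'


Expanding each <count><char> pair:
  2G -> 'GG'
  5H -> 'HHHHH'
  5G -> 'GGGGG'
  3A -> 'AAA'
  1D -> 'D'

Decoded = GGHHHHHGGGGGAAAD


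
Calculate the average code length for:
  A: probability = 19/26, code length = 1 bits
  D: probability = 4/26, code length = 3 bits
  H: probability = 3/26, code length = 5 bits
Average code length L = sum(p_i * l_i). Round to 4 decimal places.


Weighted contributions p_i * l_i:
  A: (19/26) * 1 = 19/26
  D: (4/26) * 3 = 12/26
  H: (3/26) * 5 = 15/26
Sum = (19 + 12 + 15)/26 = 46/26

L = 46/26 = 1.7692 bits/symbol


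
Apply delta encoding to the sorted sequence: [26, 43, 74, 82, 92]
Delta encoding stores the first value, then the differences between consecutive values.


First value: 26
Deltas:
  43 - 26 = 17
  74 - 43 = 31
  82 - 74 = 8
  92 - 82 = 10


Delta encoded: [26, 17, 31, 8, 10]


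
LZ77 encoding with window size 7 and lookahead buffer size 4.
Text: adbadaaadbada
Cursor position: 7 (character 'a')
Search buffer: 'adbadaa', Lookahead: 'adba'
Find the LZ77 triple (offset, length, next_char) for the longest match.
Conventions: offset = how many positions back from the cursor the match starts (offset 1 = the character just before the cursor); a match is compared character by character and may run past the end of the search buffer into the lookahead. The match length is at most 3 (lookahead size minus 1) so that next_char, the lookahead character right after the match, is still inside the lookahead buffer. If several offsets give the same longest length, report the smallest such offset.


Try each offset into the search buffer:
  offset=1 (pos 6, char 'a'): match length 1
  offset=2 (pos 5, char 'a'): match length 1
  offset=3 (pos 4, char 'd'): match length 0
  offset=4 (pos 3, char 'a'): match length 2
  offset=5 (pos 2, char 'b'): match length 0
  offset=6 (pos 1, char 'd'): match length 0
  offset=7 (pos 0, char 'a'): match length 3
Longest match has length 3 at offset 7.
next_char = character at position 7 + 3 = 10 -> 'a'

Best match: offset=7, length=3 (matching 'adb' starting at position 0)
LZ77 triple: (7, 3, 'a')


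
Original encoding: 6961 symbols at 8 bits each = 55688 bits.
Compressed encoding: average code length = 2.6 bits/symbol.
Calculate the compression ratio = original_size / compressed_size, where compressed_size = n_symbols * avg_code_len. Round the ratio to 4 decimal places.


original_size = n_symbols * orig_bits = 6961 * 8 = 55688 bits
compressed_size = n_symbols * avg_code_len = 6961 * 2.6 = 18098.6 bits
ratio = original_size / compressed_size = 55688 / 18098.6 = 3.0769

Compression ratio = 3.0769


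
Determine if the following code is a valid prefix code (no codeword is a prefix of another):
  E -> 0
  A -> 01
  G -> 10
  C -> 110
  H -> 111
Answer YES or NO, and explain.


Checking each pair (does one codeword prefix another?):
  E='0' vs A='01': prefix -- VIOLATION

NO -- this is NOT a valid prefix code. E (0) is a prefix of A (01).


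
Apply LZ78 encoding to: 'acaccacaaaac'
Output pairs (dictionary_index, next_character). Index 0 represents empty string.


LZ78 encoding steps:
Dictionary: {0: ''}
Step 1: w='' (idx 0), next='a' -> output (0, 'a'), add 'a' as idx 1
Step 2: w='' (idx 0), next='c' -> output (0, 'c'), add 'c' as idx 2
Step 3: w='a' (idx 1), next='c' -> output (1, 'c'), add 'ac' as idx 3
Step 4: w='c' (idx 2), next='a' -> output (2, 'a'), add 'ca' as idx 4
Step 5: w='ca' (idx 4), next='a' -> output (4, 'a'), add 'caa' as idx 5
Step 6: w='a' (idx 1), next='a' -> output (1, 'a'), add 'aa' as idx 6
Step 7: w='c' (idx 2), end of input -> output (2, '')


Encoded: [(0, 'a'), (0, 'c'), (1, 'c'), (2, 'a'), (4, 'a'), (1, 'a'), (2, '')]


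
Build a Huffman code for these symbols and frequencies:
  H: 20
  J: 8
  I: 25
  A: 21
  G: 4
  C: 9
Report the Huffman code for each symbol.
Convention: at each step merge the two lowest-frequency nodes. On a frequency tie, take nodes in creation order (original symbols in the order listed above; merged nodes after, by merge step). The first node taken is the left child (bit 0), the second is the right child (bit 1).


Huffman tree construction:
Step 1: Merge G(4) + J(8) = 12
Step 2: Merge C(9) + (G+J)(12) = 21
Step 3: Merge H(20) + A(21) = 41
Step 4: Merge (C+(G+J))(21) + I(25) = 46
Step 5: Merge (H+A)(41) + ((C+(G+J))+I)(46) = 87
Read each symbol's code off the tree from the root (left child = 0, right child = 1).

Codes:
  H: 00 (length 2)
  J: 1011 (length 4)
  I: 11 (length 2)
  A: 01 (length 2)
  G: 1010 (length 4)
  C: 100 (length 3)
Average code length: 207/87 = 2.3793 bits/symbol


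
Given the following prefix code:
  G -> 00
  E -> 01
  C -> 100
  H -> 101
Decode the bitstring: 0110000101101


Decoding step by step:
Bits 01 -> E
Bits 100 -> C
Bits 00 -> G
Bits 101 -> H
Bits 101 -> H


Decoded message: ECGHH


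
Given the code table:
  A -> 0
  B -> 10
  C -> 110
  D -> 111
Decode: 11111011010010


Decoding:
111 -> D
110 -> C
110 -> C
10 -> B
0 -> A
10 -> B


Result: DCCBAB


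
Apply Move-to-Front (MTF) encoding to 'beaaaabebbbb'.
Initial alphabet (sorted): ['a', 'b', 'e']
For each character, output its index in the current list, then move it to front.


MTF encoding:
'b': index 1 in ['a', 'b', 'e'] -> ['b', 'a', 'e']
'e': index 2 in ['b', 'a', 'e'] -> ['e', 'b', 'a']
'a': index 2 in ['e', 'b', 'a'] -> ['a', 'e', 'b']
'a': index 0 in ['a', 'e', 'b'] -> ['a', 'e', 'b']
'a': index 0 in ['a', 'e', 'b'] -> ['a', 'e', 'b']
'a': index 0 in ['a', 'e', 'b'] -> ['a', 'e', 'b']
'b': index 2 in ['a', 'e', 'b'] -> ['b', 'a', 'e']
'e': index 2 in ['b', 'a', 'e'] -> ['e', 'b', 'a']
'b': index 1 in ['e', 'b', 'a'] -> ['b', 'e', 'a']
'b': index 0 in ['b', 'e', 'a'] -> ['b', 'e', 'a']
'b': index 0 in ['b', 'e', 'a'] -> ['b', 'e', 'a']
'b': index 0 in ['b', 'e', 'a'] -> ['b', 'e', 'a']


Output: [1, 2, 2, 0, 0, 0, 2, 2, 1, 0, 0, 0]


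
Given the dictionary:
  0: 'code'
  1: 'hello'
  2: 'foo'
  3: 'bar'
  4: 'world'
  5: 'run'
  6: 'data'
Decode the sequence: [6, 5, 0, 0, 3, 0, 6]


Look up each index in the dictionary:
  6 -> 'data'
  5 -> 'run'
  0 -> 'code'
  0 -> 'code'
  3 -> 'bar'
  0 -> 'code'
  6 -> 'data'

Decoded: "data run code code bar code data"


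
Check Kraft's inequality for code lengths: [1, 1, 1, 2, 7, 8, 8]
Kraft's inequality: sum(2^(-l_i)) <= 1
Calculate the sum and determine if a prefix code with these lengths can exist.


Sum = 2^(-1) + 2^(-1) + 2^(-1) + 2^(-2) + 2^(-7) + 2^(-8) + 2^(-8)
    = 0.5 + 0.5 + 0.5 + 0.25 + 0.0078125 + 0.00390625 + 0.00390625
    = 452/256 = 1.765625
Since 1.765625 > 1, Kraft's inequality is NOT satisfied.
A prefix code with these lengths CANNOT exist.

Kraft sum = 1.765625. Not satisfied.


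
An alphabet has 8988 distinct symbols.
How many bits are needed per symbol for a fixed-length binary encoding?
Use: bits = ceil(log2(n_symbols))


log2(8988) = 13.1338
Bracket: 2^13 = 8192 < 8988 <= 2^14 = 16384
So ceil(log2(8988)) = 14

bits = ceil(log2(8988)) = ceil(13.1338) = 14 bits
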